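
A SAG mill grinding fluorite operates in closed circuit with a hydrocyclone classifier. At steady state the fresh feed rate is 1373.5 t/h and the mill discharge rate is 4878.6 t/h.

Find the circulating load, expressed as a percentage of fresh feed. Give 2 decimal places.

Mill node: discharge = fresh + recycle.
R = M − F = 4878.6 − 1373.5 = 3505.1 t/h
CL = 100·R/F = 100·3505.1/1373.5 = 255.19 %

CL = 255.19 %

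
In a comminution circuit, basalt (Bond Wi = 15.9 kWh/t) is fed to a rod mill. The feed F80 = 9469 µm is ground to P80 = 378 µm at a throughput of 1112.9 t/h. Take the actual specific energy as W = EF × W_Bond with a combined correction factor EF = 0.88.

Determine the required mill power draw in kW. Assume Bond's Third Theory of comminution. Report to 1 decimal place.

P = 6409.0 kW

W = 10·Wi·(P80^(-½) − F80^(-½))
W = 10·15.9·(1/√378 − 1/√9469) = 10·15.9·(0.041158) = 6.5441 kWh/t
W_actual = 0.88 × 6.5441 = 5.7588 kWh/t
Power = W × throughput = 5.7588 kWh/t × 1112.9 t/h = 6409.0 kW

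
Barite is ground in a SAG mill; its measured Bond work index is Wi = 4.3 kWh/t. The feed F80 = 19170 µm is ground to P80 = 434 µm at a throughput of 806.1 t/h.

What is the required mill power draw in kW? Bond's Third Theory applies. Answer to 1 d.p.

P = 1413.5 kW

W = 10 Wi / √P80 − 10 Wi / √F80
W = 10·4.3·(1/√434 − 1/√19170) = 10·4.3·(0.040779) = 1.7535 kWh/t
P = W·T = 1.7535·806.1 = 1413.5 kW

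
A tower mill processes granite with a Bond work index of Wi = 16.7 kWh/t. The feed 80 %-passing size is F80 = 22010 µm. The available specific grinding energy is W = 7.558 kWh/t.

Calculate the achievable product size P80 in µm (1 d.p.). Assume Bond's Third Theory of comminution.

W = 10 Wi / √P80 − 10 Wi / √F80
⇒ 1/√P80 = W/(10 Wi) + 1/√F80
  = 7.5580/(10·16.7) + 1/√22010 = 0.045257 + 0.006740 = 0.051998
P80 = (1/0.051998)² = 19.2315² = 369.85 µm

P80 = 369.9 µm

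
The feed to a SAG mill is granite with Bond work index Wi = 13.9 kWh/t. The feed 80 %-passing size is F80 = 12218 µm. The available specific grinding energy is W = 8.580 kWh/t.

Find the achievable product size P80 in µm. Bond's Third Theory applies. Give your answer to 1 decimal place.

P80 = 199.6 µm

Bond:  W = 10 Wi (1/√P − 1/√F)
⇒ 1/√P80 = W/(10·Wi) + 1/√F80
  = 8.5800/(10·13.9) + 1/√12218 = 0.061727 + 0.009047 = 0.070774
P80 = (1/0.070774)² = 14.1296² = 199.64 µm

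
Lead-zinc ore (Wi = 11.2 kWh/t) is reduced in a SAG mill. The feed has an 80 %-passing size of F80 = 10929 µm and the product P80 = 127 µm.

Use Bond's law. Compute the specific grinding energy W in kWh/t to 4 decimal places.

W = 10 Wi (P80^-0.5 − F80^-0.5)
1/√127 = 0.088736;  1/√10929 = 0.009566
W = 10·11.2·(0.088736 − 0.009566) = 8.8671 kWh/t

W = 8.8671 kWh/t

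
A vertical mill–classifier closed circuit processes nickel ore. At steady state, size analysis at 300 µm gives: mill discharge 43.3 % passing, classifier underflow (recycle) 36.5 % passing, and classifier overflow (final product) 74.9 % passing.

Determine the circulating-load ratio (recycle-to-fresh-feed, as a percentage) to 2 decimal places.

Classifier node, passing 300 µm:
(1+r)d = ru + o → r = (o−d)/(d−u)
r = (74.9 − 43.3)/(43.3 − 36.5) = 31.6/6.8 = 4.6471
CL = 100·r = 464.71 %

CL = 464.71 %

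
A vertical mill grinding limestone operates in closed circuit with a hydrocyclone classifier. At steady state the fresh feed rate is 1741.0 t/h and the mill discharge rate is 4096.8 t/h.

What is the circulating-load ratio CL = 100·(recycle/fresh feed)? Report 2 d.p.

CL = 135.31 %

Steady state: M = F + R.
R = M − F = 4096.8 − 1741.0 = 2355.8 t/h
CL = 100·R/F = 100·2355.8/1741.0 = 135.31 %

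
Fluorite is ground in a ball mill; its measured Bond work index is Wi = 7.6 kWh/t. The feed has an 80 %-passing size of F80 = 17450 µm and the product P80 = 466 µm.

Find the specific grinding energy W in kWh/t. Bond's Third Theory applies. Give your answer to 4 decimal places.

Bond:  W = 10 Wi (1/√P − 1/√F)
1/√466 = 0.046324;  1/√17450 = 0.007570
W = 10·7.6·(0.046324 − 0.007570) = 2.9453 kWh/t

W = 2.9453 kWh/t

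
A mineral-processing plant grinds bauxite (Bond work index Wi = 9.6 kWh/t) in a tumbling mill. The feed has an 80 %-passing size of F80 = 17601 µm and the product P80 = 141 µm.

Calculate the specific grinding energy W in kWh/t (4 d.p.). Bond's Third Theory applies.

W = 7.3611 kWh/t

W = 10 Wi (P80^-0.5 − F80^-0.5)
1/√141 = 0.084215;  1/√17601 = 0.007538
W = 10·9.6·(0.084215 − 0.007538) = 7.3611 kWh/t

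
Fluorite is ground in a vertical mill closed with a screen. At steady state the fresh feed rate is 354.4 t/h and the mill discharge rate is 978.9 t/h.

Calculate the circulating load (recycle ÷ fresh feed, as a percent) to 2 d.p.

Discharge = new feed + return, hence
R = M − F = 978.9 − 354.4 = 624.5 t/h
CL = 100·R/F = 100·624.5/354.4 = 176.21 %

CL = 176.21 %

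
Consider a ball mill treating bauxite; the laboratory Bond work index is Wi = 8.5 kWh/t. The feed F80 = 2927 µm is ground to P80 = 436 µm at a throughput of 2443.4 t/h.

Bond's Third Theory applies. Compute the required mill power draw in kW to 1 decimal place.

P = 6107.6 kW

Bond: W = 10·Wi·(1/√P80 − 1/√F80)
W = 10·8.5·(1/√436 − 1/√2927) = 10·8.5·(0.029408) = 2.4996 kWh/t
Power = W × throughput = 2.4996 kWh/t × 2443.4 t/h = 6107.6 kW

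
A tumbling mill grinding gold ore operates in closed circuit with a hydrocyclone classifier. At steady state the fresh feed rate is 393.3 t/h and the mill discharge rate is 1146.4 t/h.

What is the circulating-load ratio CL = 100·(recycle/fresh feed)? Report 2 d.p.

CL = 191.48 %

Steady state: M = F + R.
R = M − F = 1146.4 − 393.3 = 753.1 t/h
CL = 100·R/F = 100·753.1/393.3 = 191.48 %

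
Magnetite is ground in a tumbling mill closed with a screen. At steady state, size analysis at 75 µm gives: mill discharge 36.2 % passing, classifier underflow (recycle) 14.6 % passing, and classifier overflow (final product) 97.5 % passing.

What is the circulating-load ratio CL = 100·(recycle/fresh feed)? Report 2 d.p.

CL = 283.80 %

Balance %-passing 75 µm (r = R/F):
(1+r)·d = r·u + o ⇒ r = (o−d)/(d−u)
r = (97.5 − 36.2)/(36.2 − 14.6) = 61.3/21.6 = 2.8380
CL = 100·r = 283.80 %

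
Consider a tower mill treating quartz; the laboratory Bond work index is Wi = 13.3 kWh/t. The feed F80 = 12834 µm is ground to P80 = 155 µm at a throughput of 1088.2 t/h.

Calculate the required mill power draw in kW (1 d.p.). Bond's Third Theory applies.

P = 10347.5 kW

W = 10 Wi (1/√P80 − 1/√F80)  [Bond]
W = 10·13.3·(1/√155 − 1/√12834) = 10·13.3·(0.071495) = 9.5088 kWh/t
P = W·T = 9.5088·1088.2 = 10347.5 kW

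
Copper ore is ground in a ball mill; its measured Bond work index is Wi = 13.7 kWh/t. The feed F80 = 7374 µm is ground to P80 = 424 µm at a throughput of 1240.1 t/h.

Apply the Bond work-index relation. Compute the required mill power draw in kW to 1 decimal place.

W = 10·Wi·[P80^(−½) − F80^(−½)]
W = 10·13.7·(1/√424 − 1/√7374) = 10·13.7·(0.036919) = 5.0579 kWh/t
Mill draw = 5.0579 × 1240.1 = 6272.3 kW

P = 6272.3 kW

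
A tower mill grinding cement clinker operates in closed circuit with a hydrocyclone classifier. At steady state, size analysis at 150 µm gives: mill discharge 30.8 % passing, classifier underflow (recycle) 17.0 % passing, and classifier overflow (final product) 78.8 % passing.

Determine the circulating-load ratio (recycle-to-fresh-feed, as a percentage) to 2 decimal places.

CL = 347.83 %

Classifier node, passing 150 µm:
Fd + Rd = Ru + Fo ⇒ R/F = (o−d)/(d−u)
r = (78.8 − 30.8)/(30.8 − 17.0) = 48.0/13.8 = 3.4783
CL = 100·r = 347.83 %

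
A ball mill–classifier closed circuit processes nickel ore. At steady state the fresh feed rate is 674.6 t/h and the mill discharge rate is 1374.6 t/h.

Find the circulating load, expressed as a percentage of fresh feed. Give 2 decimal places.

CL = 103.77 %

Discharge = new feed + return, hence
R = M − F = 1374.6 − 674.6 = 700.0 t/h
CL = 100·R/F = 100·700.0/674.6 = 103.77 %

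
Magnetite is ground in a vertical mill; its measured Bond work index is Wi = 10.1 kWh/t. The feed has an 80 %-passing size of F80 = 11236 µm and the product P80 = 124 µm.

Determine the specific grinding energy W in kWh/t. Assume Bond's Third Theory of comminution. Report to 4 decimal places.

W = 8.1172 kWh/t

W = 10 Wi (P80^-0.5 − F80^-0.5)
1/√124 = 0.089803;  1/√11236 = 0.009434
W = 10·10.1·(0.089803 − 0.009434) = 8.1172 kWh/t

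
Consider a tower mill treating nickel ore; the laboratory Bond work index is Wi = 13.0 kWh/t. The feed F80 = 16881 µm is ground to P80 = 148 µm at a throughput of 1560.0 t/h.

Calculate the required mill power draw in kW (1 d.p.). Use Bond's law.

W = 10·Wi·(P80^(-½) − F80^(-½))
W = 10·13.0·(1/√148 − 1/√16881) = 10·13.0·(0.074503) = 9.6854 kWh/t
P_mill = W·ṁ = 9.6854·1560.0 = 15109.2 kW

P = 15109.2 kW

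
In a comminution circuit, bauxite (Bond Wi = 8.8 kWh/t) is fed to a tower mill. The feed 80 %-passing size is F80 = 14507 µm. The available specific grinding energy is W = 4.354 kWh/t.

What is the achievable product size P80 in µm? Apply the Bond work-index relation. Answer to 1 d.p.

P80 = 299.5 µm

W = 10 Wi / √P80 − 10 Wi / √F80
1/√P80 = 1/√F80 + W/(10·Wi)
  = 4.3540/(10·8.8) + 1/√14507 = 0.049477 + 0.008303 = 0.057780
P80 = (1/0.057780)² = 17.3071² = 299.54 µm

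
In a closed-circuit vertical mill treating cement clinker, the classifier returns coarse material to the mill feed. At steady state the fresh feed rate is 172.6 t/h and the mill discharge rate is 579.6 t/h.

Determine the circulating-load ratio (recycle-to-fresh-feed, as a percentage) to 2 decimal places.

CL = 235.81 %

Steady state: M = F + R.
R = M − F = 579.6 − 172.6 = 407.0 t/h
CL = 100·R/F = 100·407.0/172.6 = 235.81 %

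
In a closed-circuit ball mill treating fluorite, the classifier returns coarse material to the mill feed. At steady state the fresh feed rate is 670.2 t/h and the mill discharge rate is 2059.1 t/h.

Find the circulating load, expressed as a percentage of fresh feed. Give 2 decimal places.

Discharge = new feed + return, hence
R = M − F = 2059.1 − 670.2 = 1388.9 t/h
CL = 100·R/F = 100·1388.9/670.2 = 207.24 %

CL = 207.24 %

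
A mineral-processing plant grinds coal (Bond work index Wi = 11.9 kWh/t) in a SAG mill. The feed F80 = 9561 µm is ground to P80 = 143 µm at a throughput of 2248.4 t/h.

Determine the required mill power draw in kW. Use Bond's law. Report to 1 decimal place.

P = 19638.1 kW

Bond: W = 10·Wi·(1/√P80 − 1/√F80)
W = 10·11.9·(1/√143 − 1/√9561) = 10·11.9·(0.073397) = 8.7343 kWh/t
P_mill = W·ṁ = 8.7343·2248.4 = 19638.1 kW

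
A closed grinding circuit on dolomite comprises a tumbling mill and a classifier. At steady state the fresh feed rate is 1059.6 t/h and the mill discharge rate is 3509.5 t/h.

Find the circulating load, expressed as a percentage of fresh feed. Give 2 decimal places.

Discharge = new feed + return, hence
R = M − F = 3509.5 − 1059.6 = 2449.9 t/h
CL = 100·R/F = 100·2449.9/1059.6 = 231.21 %

CL = 231.21 %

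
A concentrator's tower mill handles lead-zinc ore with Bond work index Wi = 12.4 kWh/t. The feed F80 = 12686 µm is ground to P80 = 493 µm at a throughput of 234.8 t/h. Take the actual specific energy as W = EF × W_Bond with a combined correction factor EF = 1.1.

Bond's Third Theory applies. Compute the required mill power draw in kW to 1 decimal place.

W = 10 Wi / √P80 − 10 Wi / √F80
W = 10·12.4·(1/√493 − 1/√12686) = 10·12.4·(0.036159) = 4.4838 kWh/t
W_actual = 1.1 × 4.4838 = 4.9321 kWh/t
P = W·T = 4.9321·234.8 = 1158.1 kW

P = 1158.1 kW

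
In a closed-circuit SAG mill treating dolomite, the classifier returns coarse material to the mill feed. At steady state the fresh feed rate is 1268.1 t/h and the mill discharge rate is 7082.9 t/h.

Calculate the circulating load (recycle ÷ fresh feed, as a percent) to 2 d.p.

Steady state: M = F + R.
R = M − F = 7082.9 − 1268.1 = 5814.8 t/h
CL = 100·R/F = 100·5814.8/1268.1 = 458.54 %

CL = 458.54 %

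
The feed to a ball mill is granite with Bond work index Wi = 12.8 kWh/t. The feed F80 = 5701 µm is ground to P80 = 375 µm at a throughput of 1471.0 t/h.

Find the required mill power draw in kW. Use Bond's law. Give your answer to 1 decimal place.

Bond: W = 10·Wi·(1/√P80 − 1/√F80)
W = 10·12.8·(1/√375 − 1/√5701) = 10·12.8·(0.038396) = 4.9146 kWh/t
P = W·T = 4.9146·1471.0 = 7229.4 kW

P = 7229.4 kW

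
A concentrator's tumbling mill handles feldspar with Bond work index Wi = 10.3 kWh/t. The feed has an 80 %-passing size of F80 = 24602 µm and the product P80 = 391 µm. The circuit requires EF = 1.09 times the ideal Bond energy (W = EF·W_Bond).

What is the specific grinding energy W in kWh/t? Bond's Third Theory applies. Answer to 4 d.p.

Bond: W = 10·Wi·(1/√P80 − 1/√F80)
1/√391 = 0.050572;  1/√24602 = 0.006376
W = 10·10.3·(0.050572 − 0.006376) = 4.5523 kWh/t
With EF = 1.09: W = 4.5523·1.09 = 4.9620 kWh/t

W = 4.9620 kWh/t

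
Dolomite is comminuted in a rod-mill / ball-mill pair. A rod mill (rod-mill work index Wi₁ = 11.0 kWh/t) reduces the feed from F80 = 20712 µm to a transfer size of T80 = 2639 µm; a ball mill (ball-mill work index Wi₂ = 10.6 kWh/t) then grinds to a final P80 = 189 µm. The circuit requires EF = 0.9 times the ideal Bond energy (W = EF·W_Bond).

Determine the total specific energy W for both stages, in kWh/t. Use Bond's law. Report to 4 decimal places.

W = 6.3215 kWh/t

Bond:  W = 10 Wi (1/√P − 1/√F)
Stage 1 (20712→2639 µm, Wi₁=11.0): W₁ = 10·11.0·(0.019466 − 0.006948) = 1.3769 kWh/t
Stage 2 (2639→189 µm, Wi₂=10.6): W₂ = 10·10.6·(0.072739 − 0.019466) = 5.6470 kWh/t
W = W₁ + W₂ = 1.3769 + 5.6470 = 7.0239 kWh/t
With EF = 0.9: W = 7.0239·0.9 = 6.3215 kWh/t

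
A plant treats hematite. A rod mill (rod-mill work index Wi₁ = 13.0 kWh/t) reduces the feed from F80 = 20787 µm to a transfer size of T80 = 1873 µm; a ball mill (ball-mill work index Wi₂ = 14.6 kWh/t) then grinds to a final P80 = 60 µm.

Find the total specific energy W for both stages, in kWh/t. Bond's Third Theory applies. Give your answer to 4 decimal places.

Bond: W = 10·Wi·(1/√P80 − 1/√F80)
Stage 1 (20787→1873 µm, Wi₁=13.0): W₁ = 10·13.0·(0.023106 − 0.006936) = 2.1022 kWh/t
Stage 2 (1873→60 µm, Wi₂=14.6): W₂ = 10·14.6·(0.129099 − 0.023106) = 15.4750 kWh/t
W = W₁ + W₂ = 2.1022 + 15.4750 = 17.5771 kWh/t

W = 17.5771 kWh/t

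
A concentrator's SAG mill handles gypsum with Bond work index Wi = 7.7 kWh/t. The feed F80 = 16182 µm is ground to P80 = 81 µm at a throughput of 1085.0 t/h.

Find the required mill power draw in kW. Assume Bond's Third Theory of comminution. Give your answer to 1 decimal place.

W = 10·Wi·(P80^(-½) − F80^(-½))
W = 10·7.7·(1/√81 − 1/√16182) = 10·7.7·(0.103250) = 7.9503 kWh/t
P = W·T = 7.9503·1085.0 = 8626.0 kW

P = 8626.0 kW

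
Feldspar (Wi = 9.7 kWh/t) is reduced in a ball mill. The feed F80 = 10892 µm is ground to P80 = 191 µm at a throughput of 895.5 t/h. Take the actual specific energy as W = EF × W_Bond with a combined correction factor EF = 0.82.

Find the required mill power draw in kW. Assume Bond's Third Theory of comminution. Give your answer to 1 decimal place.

W = 10 Wi (1/√P80 − 1/√F80)  [Bond]
W = 10·9.7·(1/√191 − 1/√10892) = 10·9.7·(0.062776) = 6.0892 kWh/t
W_actual = 0.82 × 6.0892 = 4.9932 kWh/t
Power = W × throughput = 4.9932 kWh/t × 895.5 t/h = 4471.4 kW

P = 4471.4 kW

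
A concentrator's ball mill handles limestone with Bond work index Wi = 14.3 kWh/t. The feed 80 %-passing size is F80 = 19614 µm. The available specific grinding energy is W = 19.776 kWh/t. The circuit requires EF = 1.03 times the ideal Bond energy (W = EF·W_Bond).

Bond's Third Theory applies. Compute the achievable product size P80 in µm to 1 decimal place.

W = 10·Wi·[P80^(−½) − F80^(−½)]
W_Bond = W / EF = 19.776 / 1.03 = 19.2000 kWh/t
⇒ 1/√P80 = W_Bond/(10 Wi) + 1/√F80
  = 19.2000/(10·14.3) + 1/√19614 = 0.134266 + 0.007140 = 0.141406
P80 = (1/0.141406)² = 7.0718² = 50.01 µm

P80 = 50.0 µm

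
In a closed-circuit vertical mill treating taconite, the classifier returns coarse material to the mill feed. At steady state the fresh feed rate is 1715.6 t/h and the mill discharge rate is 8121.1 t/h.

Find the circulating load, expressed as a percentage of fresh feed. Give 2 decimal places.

CL = 373.37 %

Discharge = new feed + return, hence
R = M − F = 8121.1 − 1715.6 = 6405.5 t/h
CL = 100·R/F = 100·6405.5/1715.6 = 373.37 %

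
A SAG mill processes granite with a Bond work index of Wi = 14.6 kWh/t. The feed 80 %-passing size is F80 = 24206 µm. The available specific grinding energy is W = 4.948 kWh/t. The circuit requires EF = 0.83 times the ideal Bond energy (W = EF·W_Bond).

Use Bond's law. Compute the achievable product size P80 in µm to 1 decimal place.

P80 = 447.7 µm

Bond: W = 10·Wi·(1/√P80 − 1/√F80)
W_Bond = W / EF = 4.948 / 0.83 = 5.9614 kWh/t
⇒ 1/√P80 = W_Bond/(10·Wi) + 1/√F80
  = 5.9614/(10·14.6) + 1/√24206 = 0.040832 + 0.006427 = 0.047259
P80 = (1/0.047259)² = 21.1599² = 447.74 µm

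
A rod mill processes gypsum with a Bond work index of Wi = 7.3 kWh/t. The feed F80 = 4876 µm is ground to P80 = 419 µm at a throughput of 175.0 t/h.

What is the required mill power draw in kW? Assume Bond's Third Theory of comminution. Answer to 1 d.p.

W_Bond = 10·Wi·(1/√P₈₀ − 1/√F₈₀)
W = 10·7.3·(1/√419 − 1/√4876) = 10·7.3·(0.034532) = 2.5209 kWh/t
Mill draw = 2.5209 × 175.0 = 441.2 kW

P = 441.2 kW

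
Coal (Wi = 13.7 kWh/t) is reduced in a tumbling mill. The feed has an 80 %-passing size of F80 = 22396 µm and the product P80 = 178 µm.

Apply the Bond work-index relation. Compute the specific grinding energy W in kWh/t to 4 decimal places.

W = 9.3531 kWh/t

W = 10 Wi / √P80 − 10 Wi / √F80
1/√178 = 0.074953;  1/√22396 = 0.006682
W = 10·13.7·(0.074953 − 0.006682) = 9.3531 kWh/t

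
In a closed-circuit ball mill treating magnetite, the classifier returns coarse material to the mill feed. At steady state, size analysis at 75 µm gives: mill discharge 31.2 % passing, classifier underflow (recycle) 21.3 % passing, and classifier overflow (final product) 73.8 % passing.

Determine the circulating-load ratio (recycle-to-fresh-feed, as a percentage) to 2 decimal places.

Two-product formula at 75 µm:
(1+r)·d = r·u + o ⇒ r = (o−d)/(d−u)
r = (73.8 − 31.2)/(31.2 − 21.3) = 42.6/9.9 = 4.3030
CL = 100·r = 430.30 %

CL = 430.30 %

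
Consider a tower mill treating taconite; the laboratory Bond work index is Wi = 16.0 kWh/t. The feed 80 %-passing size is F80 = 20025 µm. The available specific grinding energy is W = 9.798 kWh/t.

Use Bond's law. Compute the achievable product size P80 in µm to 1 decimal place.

W = 10 Wi / √P80 − 10 Wi / √F80
⇒ 1/√P80 = W/(10 Wi) + 1/√F80
  = 9.7980/(10·16.0) + 1/√20025 = 0.061238 + 0.007067 = 0.068304
P80 = (1/0.068304)² = 14.6404² = 214.34 µm

P80 = 214.3 µm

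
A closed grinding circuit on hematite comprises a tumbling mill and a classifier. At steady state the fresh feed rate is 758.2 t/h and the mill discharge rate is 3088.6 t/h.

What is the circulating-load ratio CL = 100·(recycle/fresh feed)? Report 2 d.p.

CL = 307.36 %

Steady state: M = F + R.
R = M − F = 3088.6 − 758.2 = 2330.4 t/h
CL = 100·R/F = 100·2330.4/758.2 = 307.36 %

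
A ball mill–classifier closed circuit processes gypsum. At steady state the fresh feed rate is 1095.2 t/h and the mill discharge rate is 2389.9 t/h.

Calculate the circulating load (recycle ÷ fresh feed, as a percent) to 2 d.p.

CL = 118.22 %

Discharge = new feed + return, hence
R = M − F = 2389.9 − 1095.2 = 1294.7 t/h
CL = 100·R/F = 100·1294.7/1095.2 = 118.22 %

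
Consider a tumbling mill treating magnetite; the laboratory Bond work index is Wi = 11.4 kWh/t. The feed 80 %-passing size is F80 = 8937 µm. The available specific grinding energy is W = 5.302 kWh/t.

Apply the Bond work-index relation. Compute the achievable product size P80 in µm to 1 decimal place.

Bond:  W = 10 Wi (1/√P − 1/√F)
⇒ 1/√P80 = W/(10·Wi) + 1/√F80
  = 5.3020/(10·11.4) + 1/√8937 = 0.046509 + 0.010578 = 0.057087
P80 = (1/0.057087)² = 17.5172² = 306.85 µm

P80 = 306.9 µm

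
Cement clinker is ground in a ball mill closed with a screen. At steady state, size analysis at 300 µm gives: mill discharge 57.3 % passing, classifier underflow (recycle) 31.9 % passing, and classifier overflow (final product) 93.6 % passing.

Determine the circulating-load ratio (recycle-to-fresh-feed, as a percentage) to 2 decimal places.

CL = 142.91 %

Balance %-passing 300 µm (r = R/F):
d + r·d = r·u + o → r(d−u) = o−d
r = (93.6 − 57.3)/(57.3 − 31.9) = 36.3/25.4 = 1.4291
CL = 100·r = 142.91 %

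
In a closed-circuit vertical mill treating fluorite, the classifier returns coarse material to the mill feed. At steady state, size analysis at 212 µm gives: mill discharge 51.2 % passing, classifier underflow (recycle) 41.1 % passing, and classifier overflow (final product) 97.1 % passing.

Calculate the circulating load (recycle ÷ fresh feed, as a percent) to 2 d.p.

Balance %-passing 212 µm (r = R/F):
(1+r)·d = r·u + o ⇒ r = (o−d)/(d−u)
r = (97.1 − 51.2)/(51.2 − 41.1) = 45.9/10.1 = 4.5446
CL = 100·r = 454.46 %

CL = 454.46 %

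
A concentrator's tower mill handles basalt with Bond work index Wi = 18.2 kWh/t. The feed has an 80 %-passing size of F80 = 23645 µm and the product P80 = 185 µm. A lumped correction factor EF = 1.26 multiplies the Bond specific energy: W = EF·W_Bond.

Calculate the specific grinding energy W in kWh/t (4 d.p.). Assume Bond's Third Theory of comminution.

W = 10 Wi (1/√P80 − 1/√F80)  [Bond]
1/√185 = 0.073521;  1/√23645 = 0.006503
W = 10·18.2·(0.073521 − 0.006503) = 12.1973 kWh/t
Corrected W = EF·W_Bond = 1.26·12.1973 = 15.3686 kWh/t

W = 15.3686 kWh/t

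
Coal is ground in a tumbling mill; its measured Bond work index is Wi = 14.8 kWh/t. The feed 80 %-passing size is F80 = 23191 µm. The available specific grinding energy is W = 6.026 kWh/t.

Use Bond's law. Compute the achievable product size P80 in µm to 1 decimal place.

P80 = 447.3 µm

W = 10·Wi·(P80^(-½) − F80^(-½))
⇒ 1/√P80 = W/(10 Wi) + 1/√F80
  = 6.0260/(10·14.8) + 1/√23191 = 0.040716 + 0.006567 = 0.047283
P80 = (1/0.047283)² = 21.1493² = 447.29 µm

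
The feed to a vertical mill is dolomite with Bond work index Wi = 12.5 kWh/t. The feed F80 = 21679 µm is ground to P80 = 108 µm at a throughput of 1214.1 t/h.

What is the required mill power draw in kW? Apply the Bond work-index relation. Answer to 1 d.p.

P = 13572.6 kW

Bond:  W = 10 Wi (1/√P − 1/√F)
W = 10·12.5·(1/√108 − 1/√21679) = 10·12.5·(0.089433) = 11.1792 kWh/t
Power = W × throughput = 11.1792 kWh/t × 1214.1 t/h = 13572.6 kW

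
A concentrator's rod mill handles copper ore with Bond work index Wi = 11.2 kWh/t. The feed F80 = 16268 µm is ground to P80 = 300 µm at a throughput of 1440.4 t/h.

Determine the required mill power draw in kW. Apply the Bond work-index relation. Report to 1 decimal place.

W = 10·Wi·[P80^(−½) − F80^(−½)]
W = 10·11.2·(1/√300 − 1/√16268) = 10·11.2·(0.049895) = 5.5882 kWh/t
Power = W × throughput = 5.5882 kWh/t × 1440.4 t/h = 8049.3 kW

P = 8049.3 kW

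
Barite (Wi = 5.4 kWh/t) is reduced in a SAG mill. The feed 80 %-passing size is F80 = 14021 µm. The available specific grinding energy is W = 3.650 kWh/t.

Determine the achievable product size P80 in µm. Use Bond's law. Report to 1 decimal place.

P80 = 173.0 µm

Bond:  W = 10 Wi (1/√P − 1/√F)
1/√P80 = 1/√F80 + W/(10·Wi)
  = 3.6500/(10·5.4) + 1/√14021 = 0.067593 + 0.008445 = 0.076038
P80 = (1/0.076038)² = 13.1514² = 172.96 µm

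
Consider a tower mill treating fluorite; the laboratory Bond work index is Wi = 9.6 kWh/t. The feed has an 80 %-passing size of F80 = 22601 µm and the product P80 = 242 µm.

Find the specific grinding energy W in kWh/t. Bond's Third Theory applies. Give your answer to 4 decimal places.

W = 5.5325 kWh/t

W = 10·Wi·[P80^(−½) − F80^(−½)]
1/√242 = 0.064282;  1/√22601 = 0.006652
W = 10·9.6·(0.064282 − 0.006652) = 5.5325 kWh/t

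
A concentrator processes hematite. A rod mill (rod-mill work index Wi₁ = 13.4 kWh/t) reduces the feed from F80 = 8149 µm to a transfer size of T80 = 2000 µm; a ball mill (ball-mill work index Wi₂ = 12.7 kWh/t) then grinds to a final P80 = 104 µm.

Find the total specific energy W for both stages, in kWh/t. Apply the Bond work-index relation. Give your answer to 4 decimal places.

W = 11.1255 kWh/t

Bond: W = 10·Wi·(1/√P80 − 1/√F80)
Stage 1 (8149→2000 µm, Wi₁=13.4): W₁ = 10·13.4·(0.022361 − 0.011078) = 1.5119 kWh/t
Stage 2 (2000→104 µm, Wi₂=12.7): W₂ = 10·12.7·(0.098058 − 0.022361) = 9.6136 kWh/t
W = W₁ + W₂ = 1.5119 + 9.6136 = 11.1255 kWh/t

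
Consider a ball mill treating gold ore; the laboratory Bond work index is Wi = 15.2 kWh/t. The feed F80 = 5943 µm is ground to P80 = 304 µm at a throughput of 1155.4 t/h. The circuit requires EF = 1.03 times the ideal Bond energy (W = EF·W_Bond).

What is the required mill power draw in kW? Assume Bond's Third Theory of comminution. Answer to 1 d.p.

P = 8028.3 kW

W = 10 Wi (1/√P80 − 1/√F80)  [Bond]
W = 10·15.2·(1/√304 − 1/√5943) = 10·15.2·(0.044382) = 6.7461 kWh/t
With EF = 1.03: W = 6.7461·1.03 = 6.9485 kWh/t
P = W·T = 6.9485·1155.4 = 8028.3 kW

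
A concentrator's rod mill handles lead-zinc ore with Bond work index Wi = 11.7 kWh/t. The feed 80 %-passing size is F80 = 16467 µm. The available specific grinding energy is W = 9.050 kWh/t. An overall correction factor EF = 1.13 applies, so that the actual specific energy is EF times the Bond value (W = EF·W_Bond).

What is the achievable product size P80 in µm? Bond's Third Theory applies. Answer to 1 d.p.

Bond: W = 10·Wi·(1/√P80 − 1/√F80)
W_Bond = W / EF = 9.050 / 1.13 = 8.0088 kWh/t
⇒ 1/√P80 = W_Bond/(10·Wi) + 1/√F80
  = 8.0088/(10·11.7) + 1/√16467 = 0.068452 + 0.007793 = 0.076244
P80 = (1/0.076244)² = 13.1157² = 172.02 µm

P80 = 172.0 µm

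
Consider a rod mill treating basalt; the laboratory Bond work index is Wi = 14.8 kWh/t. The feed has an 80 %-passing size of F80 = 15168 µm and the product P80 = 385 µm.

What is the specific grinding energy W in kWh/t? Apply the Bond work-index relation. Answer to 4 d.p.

W = 10·Wi·(P80^(-½) − F80^(-½))
1/√385 = 0.050965;  1/√15168 = 0.008120
W = 10·14.8·(0.050965 − 0.008120) = 6.3411 kWh/t

W = 6.3411 kWh/t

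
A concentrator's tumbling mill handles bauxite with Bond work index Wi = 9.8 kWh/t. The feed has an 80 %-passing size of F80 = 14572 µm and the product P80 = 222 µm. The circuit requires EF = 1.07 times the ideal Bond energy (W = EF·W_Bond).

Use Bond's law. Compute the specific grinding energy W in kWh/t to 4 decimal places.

W_Bond = 10·Wi·(1/√P₈₀ − 1/√F₈₀)
1/√222 = 0.067116;  1/√14572 = 0.008284
W = 10·9.8·(0.067116 − 0.008284) = 5.7655 kWh/t
Apply correction: 5.7655 × 1.07 = 6.1691 kWh/t

W = 6.1691 kWh/t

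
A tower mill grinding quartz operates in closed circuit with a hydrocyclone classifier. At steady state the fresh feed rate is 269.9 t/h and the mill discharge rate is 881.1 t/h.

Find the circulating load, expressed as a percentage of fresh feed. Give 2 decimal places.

M = F + R at steady state, so:
R = M − F = 881.1 − 269.9 = 611.2 t/h
CL = 100·R/F = 100·611.2/269.9 = 226.45 %

CL = 226.45 %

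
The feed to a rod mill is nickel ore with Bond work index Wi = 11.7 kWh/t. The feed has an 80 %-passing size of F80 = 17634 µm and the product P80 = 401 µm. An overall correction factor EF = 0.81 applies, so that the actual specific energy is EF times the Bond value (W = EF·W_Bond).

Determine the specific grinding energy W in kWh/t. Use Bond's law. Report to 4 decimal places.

Bond:  W = 10 Wi (1/√P − 1/√F)
1/√401 = 0.049938;  1/√17634 = 0.007531
W = 10·11.7·(0.049938 − 0.007531) = 4.9616 kWh/t
Apply correction: 4.9616 × 0.81 = 4.0189 kWh/t

W = 4.0189 kWh/t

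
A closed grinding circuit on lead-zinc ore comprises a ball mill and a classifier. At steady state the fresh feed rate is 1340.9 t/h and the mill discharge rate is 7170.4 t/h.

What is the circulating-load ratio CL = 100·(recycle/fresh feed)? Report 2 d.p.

CL = 434.75 %

Mill node: discharge = fresh + recycle.
R = M − F = 7170.4 − 1340.9 = 5829.5 t/h
CL = 100·R/F = 100·5829.5/1340.9 = 434.75 %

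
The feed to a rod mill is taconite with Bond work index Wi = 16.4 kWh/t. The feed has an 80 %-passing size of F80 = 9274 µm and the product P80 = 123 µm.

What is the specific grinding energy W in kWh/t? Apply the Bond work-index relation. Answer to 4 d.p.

W = 13.0844 kWh/t

Bond: W = 10·Wi·(1/√P80 − 1/√F80)
1/√123 = 0.090167;  1/√9274 = 0.010384
W = 10·16.4·(0.090167 − 0.010384) = 13.0844 kWh/t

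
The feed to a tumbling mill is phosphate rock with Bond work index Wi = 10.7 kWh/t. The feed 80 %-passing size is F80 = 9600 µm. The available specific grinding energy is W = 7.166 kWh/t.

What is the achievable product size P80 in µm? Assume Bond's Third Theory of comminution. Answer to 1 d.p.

P80 = 167.9 µm

W = 10 Wi (1/√P80 − 1/√F80)  [Bond]
⇒ 1/√P80 = W/(10 Wi) + 1/√F80
  = 7.1660/(10·10.7) + 1/√9600 = 0.066972 + 0.010206 = 0.077178
P80 = (1/0.077178)² = 12.9570² = 167.88 µm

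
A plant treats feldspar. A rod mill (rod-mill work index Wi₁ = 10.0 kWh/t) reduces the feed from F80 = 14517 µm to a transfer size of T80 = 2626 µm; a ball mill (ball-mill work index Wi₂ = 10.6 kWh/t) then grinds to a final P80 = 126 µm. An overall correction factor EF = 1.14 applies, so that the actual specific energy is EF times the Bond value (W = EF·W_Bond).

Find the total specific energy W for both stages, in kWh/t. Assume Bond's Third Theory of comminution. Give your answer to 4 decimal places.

W = 10 Wi (P80^-0.5 − F80^-0.5)
Stage 1 (14517→2626 µm, Wi₁=10.0): W₁ = 10·10.0·(0.019514 − 0.008300) = 1.1215 kWh/t
Stage 2 (2626→126 µm, Wi₂=10.6): W₂ = 10·10.6·(0.089087 − 0.019514) = 7.3747 kWh/t
W = W₁ + W₂ = 1.1215 + 7.3747 = 8.4962 kWh/t
With EF = 1.14: W = 8.4962·1.14 = 9.6856 kWh/t

W = 9.6856 kWh/t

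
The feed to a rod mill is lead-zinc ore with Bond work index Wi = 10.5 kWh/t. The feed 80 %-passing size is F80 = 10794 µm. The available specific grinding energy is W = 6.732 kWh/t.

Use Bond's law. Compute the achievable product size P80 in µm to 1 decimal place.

W = 10 Wi (P80^-0.5 − F80^-0.5)
P80^-0.5 = F80^-0.5 + W/(10 Wi)
  = 6.7320/(10·10.5) + 1/√10794 = 0.064114 + 0.009625 = 0.073739
P80 = (1/0.073739)² = 13.5613² = 183.91 µm

P80 = 183.9 µm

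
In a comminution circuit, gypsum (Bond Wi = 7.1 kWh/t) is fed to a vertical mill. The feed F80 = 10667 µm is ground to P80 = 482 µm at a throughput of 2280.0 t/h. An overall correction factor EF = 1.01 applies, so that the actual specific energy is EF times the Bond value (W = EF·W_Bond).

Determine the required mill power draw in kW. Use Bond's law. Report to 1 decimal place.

P = 5864.1 kW

W = 10 Wi / √P80 − 10 Wi / √F80
W = 10·7.1·(1/√482 − 1/√10667) = 10·7.1·(0.035866) = 2.5465 kWh/t
W_actual = 1.01 × 2.5465 = 2.5720 kWh/t
Mill draw = 2.5720 × 2280.0 = 5864.1 kW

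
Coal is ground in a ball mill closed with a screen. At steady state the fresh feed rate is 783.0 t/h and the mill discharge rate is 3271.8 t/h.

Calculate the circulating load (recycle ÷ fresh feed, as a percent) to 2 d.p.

CL = 317.85 %

M = F + R at steady state, so:
R = M − F = 3271.8 − 783.0 = 2488.8 t/h
CL = 100·R/F = 100·2488.8/783.0 = 317.85 %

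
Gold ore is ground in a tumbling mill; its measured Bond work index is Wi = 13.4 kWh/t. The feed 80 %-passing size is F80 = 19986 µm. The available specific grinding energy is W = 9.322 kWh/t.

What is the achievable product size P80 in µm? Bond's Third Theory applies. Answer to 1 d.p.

W_Bond = 10·Wi·(1/√P₈₀ − 1/√F₈₀)
⇒ 1/√P80 = W/(10·Wi) + 1/√F80
  = 9.3220/(10·13.4) + 1/√19986 = 0.069567 + 0.007074 = 0.076641
P80 = (1/0.076641)² = 13.0479² = 170.25 µm

P80 = 170.2 µm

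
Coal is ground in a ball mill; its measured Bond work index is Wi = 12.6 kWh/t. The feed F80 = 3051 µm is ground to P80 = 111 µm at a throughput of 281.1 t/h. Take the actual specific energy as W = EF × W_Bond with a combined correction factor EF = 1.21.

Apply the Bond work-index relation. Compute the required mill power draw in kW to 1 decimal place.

P = 3291.9 kW

Bond:  W = 10 Wi (1/√P − 1/√F)
W = 10·12.6·(1/√111 − 1/√3051) = 10·12.6·(0.076812) = 9.6783 kWh/t
With EF = 1.21: W = 9.6783·1.21 = 11.7107 kWh/t
Mill draw = 11.7107 × 281.1 = 3291.9 kW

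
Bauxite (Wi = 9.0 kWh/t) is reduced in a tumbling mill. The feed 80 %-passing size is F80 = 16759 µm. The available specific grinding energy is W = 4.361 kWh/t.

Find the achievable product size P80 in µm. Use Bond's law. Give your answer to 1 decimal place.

P80 = 316.8 µm

W = 10 Wi (P80^-0.5 − F80^-0.5)
⇒ 1/√P80 = W/(10·Wi) + 1/√F80
  = 4.3610/(10·9.0) + 1/√16759 = 0.048456 + 0.007725 = 0.056180
P80 = (1/0.056180)² = 17.7999² = 316.84 µm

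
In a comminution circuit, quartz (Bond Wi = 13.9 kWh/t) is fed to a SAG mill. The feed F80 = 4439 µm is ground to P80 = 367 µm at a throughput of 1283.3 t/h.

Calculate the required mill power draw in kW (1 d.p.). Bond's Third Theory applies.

P = 6634.0 kW

W = 10 Wi / √P80 − 10 Wi / √F80
W = 10·13.9·(1/√367 − 1/√4439) = 10·13.9·(0.037190) = 5.1695 kWh/t
P = W·T = 5.1695·1283.3 = 6634.0 kW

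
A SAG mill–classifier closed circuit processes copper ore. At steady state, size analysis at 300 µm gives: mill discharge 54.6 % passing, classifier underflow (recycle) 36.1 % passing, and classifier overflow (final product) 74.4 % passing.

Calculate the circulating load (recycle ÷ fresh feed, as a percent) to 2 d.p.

Mass balance on the −300 µm fraction:
(1+r)d = ru + o → r = (o−d)/(d−u)
r = (74.4 − 54.6)/(54.6 − 36.1) = 19.8/18.5 = 1.0703
CL = 100·r = 107.03 %

CL = 107.03 %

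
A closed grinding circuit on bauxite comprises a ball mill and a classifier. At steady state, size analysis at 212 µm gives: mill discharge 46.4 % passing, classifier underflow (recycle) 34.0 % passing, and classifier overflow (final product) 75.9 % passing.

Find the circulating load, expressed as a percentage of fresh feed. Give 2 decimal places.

CL = 237.90 %

Let r = R/F. Size balance at 212 µm:
r = (o − d)/(d − u)
r = (75.9 − 46.4)/(46.4 − 34.0) = 29.5/12.4 = 2.3790
CL = 100·r = 237.90 %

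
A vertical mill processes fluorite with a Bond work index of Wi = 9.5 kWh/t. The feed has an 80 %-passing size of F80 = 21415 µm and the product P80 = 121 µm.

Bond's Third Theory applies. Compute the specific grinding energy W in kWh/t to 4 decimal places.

W = 7.9872 kWh/t

W_Bond = 10·Wi·(1/√P₈₀ − 1/√F₈₀)
1/√121 = 0.090909;  1/√21415 = 0.006833
W = 10·9.5·(0.090909 − 0.006833) = 7.9872 kWh/t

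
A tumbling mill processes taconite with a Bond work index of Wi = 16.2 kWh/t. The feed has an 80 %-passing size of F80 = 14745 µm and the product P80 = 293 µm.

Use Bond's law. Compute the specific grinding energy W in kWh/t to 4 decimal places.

Bond:  W = 10 Wi (1/√P − 1/√F)
1/√293 = 0.058421;  1/√14745 = 0.008235
W = 10·16.2·(0.058421 − 0.008235) = 8.1300 kWh/t

W = 8.1300 kWh/t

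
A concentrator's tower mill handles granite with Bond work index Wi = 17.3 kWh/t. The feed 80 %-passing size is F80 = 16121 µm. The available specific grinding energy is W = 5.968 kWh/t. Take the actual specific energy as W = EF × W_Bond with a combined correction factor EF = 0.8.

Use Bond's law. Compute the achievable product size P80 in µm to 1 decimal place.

P80 = 384.5 µm

W_Bond = 10·Wi·(1/√P₈₀ − 1/√F₈₀)
W_Bond = W / EF = 5.968 / 0.8 = 7.4600 kWh/t
P80^(−½) = W_Bond/(10 Wi) + F80^(−½)
  = 7.4600/(10·17.3) + 1/√16121 = 0.043121 + 0.007876 = 0.050997
P80 = (1/0.050997)² = 19.6089² = 384.51 µm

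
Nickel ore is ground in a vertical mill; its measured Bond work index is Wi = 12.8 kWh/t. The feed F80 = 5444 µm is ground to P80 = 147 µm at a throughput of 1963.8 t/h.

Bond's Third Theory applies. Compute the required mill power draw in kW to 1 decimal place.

P = 17325.5 kW

Bond:  W = 10 Wi (1/√P − 1/√F)
W = 10·12.8·(1/√147 − 1/√5444) = 10·12.8·(0.068925) = 8.8225 kWh/t
Power = W × throughput = 8.8225 kWh/t × 1963.8 t/h = 17325.5 kW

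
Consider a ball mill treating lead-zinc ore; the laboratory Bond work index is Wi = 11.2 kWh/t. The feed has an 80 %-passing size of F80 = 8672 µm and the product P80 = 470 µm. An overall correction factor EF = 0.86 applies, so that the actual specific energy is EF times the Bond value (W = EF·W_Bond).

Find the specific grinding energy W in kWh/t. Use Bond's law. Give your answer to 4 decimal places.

W = 10·Wi·[P80^(−½) − F80^(−½)]
1/√470 = 0.046127;  1/√8672 = 0.010738
W = 10·11.2·(0.046127 − 0.010738) = 3.9635 kWh/t
With EF = 0.86: W = 3.9635·0.86 = 3.4086 kWh/t

W = 3.4086 kWh/t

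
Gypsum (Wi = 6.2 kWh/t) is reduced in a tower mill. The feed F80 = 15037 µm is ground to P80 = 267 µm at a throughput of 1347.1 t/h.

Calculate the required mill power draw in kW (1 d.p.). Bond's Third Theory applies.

W = 10 Wi (P80^-0.5 − F80^-0.5)
W = 10·6.2·(1/√267 − 1/√15037) = 10·6.2·(0.053044) = 3.2887 kWh/t
P = W·T = 3.2887·1347.1 = 4430.3 kW

P = 4430.3 kW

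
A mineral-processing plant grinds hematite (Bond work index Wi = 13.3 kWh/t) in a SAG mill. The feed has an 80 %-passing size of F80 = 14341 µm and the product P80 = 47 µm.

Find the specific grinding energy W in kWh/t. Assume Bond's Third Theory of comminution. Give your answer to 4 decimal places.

W = 18.2894 kWh/t

W = 10 Wi (P80^-0.5 − F80^-0.5)
1/√47 = 0.145865;  1/√14341 = 0.008350
W = 10·13.3·(0.145865 − 0.008350) = 18.2894 kWh/t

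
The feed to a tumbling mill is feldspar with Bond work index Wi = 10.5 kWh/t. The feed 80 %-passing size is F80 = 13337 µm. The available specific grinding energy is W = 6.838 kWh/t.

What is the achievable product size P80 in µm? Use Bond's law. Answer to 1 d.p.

P80 = 183.7 µm

W = 10·Wi·[P80^(−½) − F80^(−½)]
⇒ 1/√P80 = W/(10·Wi) + 1/√F80
  = 6.8380/(10·10.5) + 1/√13337 = 0.065124 + 0.008659 = 0.073783
P80 = (1/0.073783)² = 13.5533² = 183.69 µm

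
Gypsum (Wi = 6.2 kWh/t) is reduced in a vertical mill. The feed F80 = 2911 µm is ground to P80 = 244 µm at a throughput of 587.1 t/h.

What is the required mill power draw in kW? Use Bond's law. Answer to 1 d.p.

P = 1655.6 kW

W = 10·Wi·(P80^(-½) − F80^(-½))
W = 10·6.2·(1/√244 − 1/√2911) = 10·6.2·(0.045484) = 2.8200 kWh/t
Power = W × throughput = 2.8200 kWh/t × 587.1 t/h = 1655.6 kW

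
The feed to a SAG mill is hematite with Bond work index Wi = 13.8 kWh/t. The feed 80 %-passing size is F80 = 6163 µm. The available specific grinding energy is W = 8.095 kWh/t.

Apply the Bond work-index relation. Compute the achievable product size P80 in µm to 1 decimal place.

W = 10 Wi / √P80 − 10 Wi / √F80
P80^(−½) = W/(10 Wi) + F80^(−½)
  = 8.0950/(10·13.8) + 1/√6163 = 0.058659 + 0.012738 = 0.071397
P80 = (1/0.071397)² = 14.0061² = 196.17 µm

P80 = 196.2 µm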